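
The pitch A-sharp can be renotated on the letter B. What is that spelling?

Bb

A# is pitch class 10. The letter B alone is pitch class 11.
To reach pitch class 10 from B requires an offset of -1 semitone, i.e. flat: Bb.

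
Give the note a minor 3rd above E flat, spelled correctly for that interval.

Gb

A third above E lands on the letter G.
A minor third spans 3 semitones, so Eb moves to pitch class 6. On the letter G that is Gb.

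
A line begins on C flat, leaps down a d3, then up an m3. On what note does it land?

C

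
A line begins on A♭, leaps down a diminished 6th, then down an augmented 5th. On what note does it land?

F

A diminished sixth down from Ab is C# (letter C, 7 semitones down).
An augmented fifth down from C# is F (letter F, 8 semitones down).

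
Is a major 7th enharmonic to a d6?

No

A major seventh spans 11 semitones; a diminished sixth spans 7.
The spans differ, so they are not enharmonic equivalents.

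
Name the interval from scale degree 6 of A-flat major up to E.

major seventh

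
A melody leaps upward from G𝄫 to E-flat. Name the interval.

Counting letters G–A–B–C–D–E gives a sixth.
Gbb→Eb = 10 semitones, 1 wider than the major sixth (9), so augmented.

augmented sixth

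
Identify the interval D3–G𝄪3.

doubly augmented fourth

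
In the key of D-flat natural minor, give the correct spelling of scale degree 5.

Ab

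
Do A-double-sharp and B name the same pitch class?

Yes

A## is pitch class 11; B is pitch class 11.
All spellings map to pitch class 11, so they are enharmonically equivalent.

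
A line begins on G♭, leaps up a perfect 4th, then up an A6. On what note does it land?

A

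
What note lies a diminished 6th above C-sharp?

Ab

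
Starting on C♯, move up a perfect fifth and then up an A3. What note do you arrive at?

A perfect fifth up from C# is G# (letter G, 7 semitones up).
An augmented third up from G# is B## (letter B, 5 semitones up).

B##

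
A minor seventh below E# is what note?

E down a major seventh is F, so the target letter is F.
From E#, a minor seventh is 10 semitones down: F##.

F##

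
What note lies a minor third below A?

F#

A down a major third is F, so the target letter is F.
From A, a minor third is 3 semitones down: F#.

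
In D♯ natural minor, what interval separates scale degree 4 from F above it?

diminished seventh

Scale degree 4 of D# natural minor is G#.
G# up to F: letters G→F make it a seventh; 9 semitones makes it diminished.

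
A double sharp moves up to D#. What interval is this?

diminished fourth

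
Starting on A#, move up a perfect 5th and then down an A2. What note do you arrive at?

A perfect fifth up from A# is E# (letter E, 7 semitones up).
An augmented second down from E# is D (letter D, 3 semitones down).

D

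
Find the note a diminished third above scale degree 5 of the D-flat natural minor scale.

Scale degree 5 of Db natural minor is Ab.
A diminished third (2 semitones) above Ab lands on the letter C, giving Cbb.

Cbb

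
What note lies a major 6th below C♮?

Eb

C down a major sixth is Eb, so the target letter is E.
From C, a major sixth is 9 semitones down: Eb.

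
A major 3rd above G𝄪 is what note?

A third above G lands on the letter B.
A major third spans 4 semitones, so G## moves to pitch class 1. On the letter B that is B##.

B##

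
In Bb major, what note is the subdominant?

Eb

Degree 4 takes the letter 3 steps above B, which is E.
In major, degree 4 sits 5 semitones above the tonic. Bb + 5 semitones is pitch class 3, spelled on E as Eb.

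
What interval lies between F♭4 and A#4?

Counting letters F–G–A gives a third.
Fb→A# = 6 semitones, 2 wider than the major third (4), so doubly augmented.

doubly augmented third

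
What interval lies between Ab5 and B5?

augmented second

The letter names run A→B, a span of 1 letter step, so the interval is some kind of second.
Ab to B is 3 semitones. A major second is 2, so 3 makes it augmented.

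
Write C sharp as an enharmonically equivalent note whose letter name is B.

Plain B sits 2 semitones below C#, so on the letter B the same pitch needs a double sharp: B##.

B##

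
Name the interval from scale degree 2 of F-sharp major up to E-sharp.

Scale degree 2 of F# major is G#.
G# up to E#: letters G→E make it a sixth; 9 semitones makes it major.

major sixth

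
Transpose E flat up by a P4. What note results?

A fourth above E lands on the letter A.
A perfect fourth spans 5 semitones, so Eb moves to pitch class 8. On the letter A that is Ab.

Ab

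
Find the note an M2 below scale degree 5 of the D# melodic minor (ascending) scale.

G#

Scale degree 5 of D# melodic minor (ascending) is A#.
A major second (2 semitones) below A# lands on the letter G, giving G#.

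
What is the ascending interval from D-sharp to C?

The letter names run D→C, a span of 6 letter steps, so the interval is some kind of seventh.
D# to C is 9 semitones. A major seventh is 11, so 9 makes it diminished.

diminished seventh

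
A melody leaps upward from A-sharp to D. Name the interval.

The letter names run A→D, a span of 3 letter steps, so the interval is some kind of fourth.
A# to D is 4 semitones. A perfect fourth is 5, so 4 makes it diminished.

diminished fourth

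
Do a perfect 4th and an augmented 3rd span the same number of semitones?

A perfect fourth spans 5 semitones; an augmented third spans 5.
They are enharmonically equivalent.

Yes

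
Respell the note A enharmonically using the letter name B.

Plain B sits 2 semitones above A, so on the letter B the same pitch needs a double flat: Bbb.

Bbb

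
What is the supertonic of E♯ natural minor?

F##

The E# natural minor scale runs E# F## G# A# B# C# D#.
Degree 2 is F##.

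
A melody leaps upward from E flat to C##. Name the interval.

doubly augmented sixth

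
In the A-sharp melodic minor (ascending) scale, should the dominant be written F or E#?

E#

Each scale degree takes a distinct letter name. Degree 5 of a scale on A must use the letter E.
E# and F are enharmonically the same pitch, but only E# uses the letter E, so it is the correct spelling here.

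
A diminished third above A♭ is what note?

A third above A lands on the letter C.
A diminished third spans 2 semitones, so Ab moves to pitch class 10. On the letter C that is Cbb.

Cbb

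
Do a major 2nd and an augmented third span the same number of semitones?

No

A major second spans 2 semitones; an augmented third spans 5.
The spans differ, so they are not enharmonic equivalents.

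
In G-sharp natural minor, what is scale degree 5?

Degree 5 takes the letter 4 steps above G, which is D.
In natural minor, degree 5 sits 7 semitones above the tonic. G# + 7 semitones is pitch class 3, spelled on D as D#.

D#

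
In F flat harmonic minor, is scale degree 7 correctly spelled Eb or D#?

Each scale degree takes a distinct letter name. Degree 7 of a scale on F must use the letter E.
Eb and D# are enharmonically the same pitch, but only Eb uses the letter E, so it is the correct spelling here.

Eb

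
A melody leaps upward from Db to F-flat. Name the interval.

Counting letters D–E–F gives a third.
Db→Fb = 3 semitones, 1 narrower than the major third (4), so minor.

minor third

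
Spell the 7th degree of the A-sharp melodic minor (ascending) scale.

G##

Degree 7 takes the letter 6 steps above A, which is G.
In melodic minor (ascending), degree 7 sits 11 semitones above the tonic. A# + 11 semitones is pitch class 9, spelled on G as G##.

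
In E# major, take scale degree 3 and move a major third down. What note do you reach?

Scale degree 3 of E# major is G##.
A major third (4 semitones) below G## lands on the letter E, giving E#.

E#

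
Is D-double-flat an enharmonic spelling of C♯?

Two spellings are enharmonically equivalent only if they share a pitch class.
Here Dbb → 0, C# → 1; 0 ≠ 1, so they are not.

No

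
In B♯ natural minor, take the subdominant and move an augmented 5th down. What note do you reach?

The subdominant of B# natural minor is E#.
An augmented fifth (8 semitones) below E# lands on the letter A, giving A.

A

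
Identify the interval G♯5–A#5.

major second

The letter names run G→A, a span of 1 letter step, so the interval is some kind of second.
G# to A# is 2 semitones. A major second is 2, so 2 makes it major.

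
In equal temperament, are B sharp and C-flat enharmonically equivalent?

No

Two spellings are enharmonically equivalent only if they share a pitch class.
Here B# → 0, Cb → 11; 0 ≠ 11, so they are not.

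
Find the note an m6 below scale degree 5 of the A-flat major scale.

G

Scale degree 5 of Ab major is Eb.
A minor sixth (8 semitones) below Eb lands on the letter G, giving G.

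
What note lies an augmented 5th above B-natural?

B up a perfect fifth is F#, so the target letter is F.
From B, an augmented fifth is 8 semitones up: F##.

F##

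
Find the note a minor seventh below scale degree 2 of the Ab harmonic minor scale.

C

Scale degree 2 of Ab harmonic minor is Bb.
A minor seventh (10 semitones) below Bb lands on the letter C, giving C.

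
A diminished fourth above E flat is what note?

Abb

E up a perfect fourth is A, so the target letter is A.
From Eb, a diminished fourth is 4 semitones up: Abb.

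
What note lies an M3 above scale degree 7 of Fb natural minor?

Gb

Scale degree 7 of Fb natural minor is Ebb.
A major third (4 semitones) above Ebb lands on the letter G, giving Gb.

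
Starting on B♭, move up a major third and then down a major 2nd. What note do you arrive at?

C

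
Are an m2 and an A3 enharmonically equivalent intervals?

No

A minor second spans 1 semitone; an augmented third spans 5.
The spans differ, so they are not enharmonic equivalents.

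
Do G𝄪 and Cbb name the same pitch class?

No

Two spellings are enharmonically equivalent only if they share a pitch class.
Here G## → 9, Cbb → 10; 9 ≠ 10, so they are not.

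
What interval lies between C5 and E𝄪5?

The letter names run C→E, a span of 2 letter steps, so the interval is some kind of third.
C to E## is 6 semitones. A major third is 4, so 6 makes it doubly augmented.

doubly augmented third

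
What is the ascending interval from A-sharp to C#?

The letter names run A→C, a span of 2 letter steps, so the interval is some kind of third.
A# to C# is 3 semitones. A major third is 4, so 3 makes it minor.

minor third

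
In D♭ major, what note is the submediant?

Bb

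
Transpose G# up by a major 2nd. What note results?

A#

A second above G lands on the letter A.
A major second spans 2 semitones, so G# moves to pitch class 10. On the letter A that is A#.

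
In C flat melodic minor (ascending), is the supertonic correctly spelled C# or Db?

Each scale degree takes a distinct letter name. Degree 2 of a scale on C must use the letter D.
Db and C# are enharmonically the same pitch, but only Db uses the letter D, so it is the correct spelling here.

Db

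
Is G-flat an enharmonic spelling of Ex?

Gb is pitch class 6; E## is pitch class 6.
All spellings map to pitch class 6, so they are enharmonically equivalent.

Yes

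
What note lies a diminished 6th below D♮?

A sixth below D lands on the letter F.
A diminished sixth spans 7 semitones, so D moves to pitch class 7. On the letter F that is F##.

F##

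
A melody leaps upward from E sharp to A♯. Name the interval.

The letter names run E→A, a span of 3 letter steps, so the interval is some kind of fourth.
E# to A# is 5 semitones. A perfect fourth is 5, so 5 makes it perfect.

perfect fourth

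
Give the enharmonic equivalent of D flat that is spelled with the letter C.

C#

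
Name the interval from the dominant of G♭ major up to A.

The dominant of Gb major is Db.
Db up to A: letters D→A make it a fifth; 8 semitones makes it augmented.

augmented fifth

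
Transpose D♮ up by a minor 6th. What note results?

D up a major sixth is B, so the target letter is B.
From D, a minor sixth is 8 semitones up: Bb.

Bb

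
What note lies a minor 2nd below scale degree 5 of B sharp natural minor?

Scale degree 5 of B# natural minor is F##.
A minor second (1 semitone) below F## lands on the letter E, giving E##.

E##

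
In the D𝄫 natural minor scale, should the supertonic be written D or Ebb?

Ebb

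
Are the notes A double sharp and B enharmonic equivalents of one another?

Yes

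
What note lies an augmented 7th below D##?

A seventh below D lands on the letter E.
An augmented seventh spans 12 semitones, so D## moves to pitch class 4. On the letter E that is E.

E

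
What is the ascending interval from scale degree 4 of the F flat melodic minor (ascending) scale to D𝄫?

minor third

Scale degree 4 of Fb melodic minor (ascending) is Bbb.
Bbb up to Dbb: letters B→D make it a third; 3 semitones makes it minor.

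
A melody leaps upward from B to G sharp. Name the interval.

major sixth

Counting letters B–C–D–E–F–G gives a sixth.
B→G# = 9 semitones, exactly the major sixth.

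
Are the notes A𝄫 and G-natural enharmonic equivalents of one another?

Abb = pitch class 7 and G = pitch class 7 — the same pitch class, so they are enharmonic equivalents.

Yes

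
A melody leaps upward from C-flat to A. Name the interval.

The letter names run C→A, a span of 5 letter steps, so the interval is some kind of sixth.
Cb to A is 10 semitones. A major sixth is 9, so 10 makes it augmented.

augmented sixth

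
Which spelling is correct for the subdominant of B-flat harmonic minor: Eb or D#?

Eb

Each scale degree takes a distinct letter name. Degree 4 of a scale on B must use the letter E.
Eb and D# are enharmonically the same pitch, but only Eb uses the letter E, so it is the correct spelling here.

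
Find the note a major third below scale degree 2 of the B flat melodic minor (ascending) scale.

Ab

Scale degree 2 of Bb melodic minor (ascending) is C.
A major third (4 semitones) below C lands on the letter A, giving Ab.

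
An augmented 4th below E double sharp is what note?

A fourth below E lands on the letter B.
An augmented fourth spans 6 semitones, so E## moves to pitch class 0. On the letter B that is B#.

B#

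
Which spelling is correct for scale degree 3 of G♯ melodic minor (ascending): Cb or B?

B

Each scale degree takes a distinct letter name. Degree 3 of a scale on G must use the letter B.
B and Cb are enharmonically the same pitch, but only B uses the letter B, so it is the correct spelling here.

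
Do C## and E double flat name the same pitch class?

C## is pitch class 2; Ebb is pitch class 2.
All spellings map to pitch class 2, so they are enharmonically equivalent.

Yes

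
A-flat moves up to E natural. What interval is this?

augmented fifth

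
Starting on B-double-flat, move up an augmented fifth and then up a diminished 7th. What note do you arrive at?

Ebb

An augmented fifth up from Bbb is F (letter F, 8 semitones up).
A diminished seventh up from F is Ebb (letter E, 9 semitones up).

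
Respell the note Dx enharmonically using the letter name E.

E

D## is pitch class 4. The letter E alone is pitch class 4.
Pitch class 4 on E needs no accidental: E.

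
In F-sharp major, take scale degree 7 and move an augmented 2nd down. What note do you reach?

D

Scale degree 7 of F# major is E#.
An augmented second (3 semitones) below E# lands on the letter D, giving D.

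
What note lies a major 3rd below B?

B down a major third is G, so the target letter is G.
From B, a major third is 4 semitones down: G.

G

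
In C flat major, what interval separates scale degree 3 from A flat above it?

perfect fourth

Scale degree 3 of Cb major is Eb.
Eb up to Ab: letters E→A make it a fourth; 5 semitones makes it perfect.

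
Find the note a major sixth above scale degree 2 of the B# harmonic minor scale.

Scale degree 2 of B# harmonic minor is C##.
A major sixth (9 semitones) above C## lands on the letter A, giving A##.

A##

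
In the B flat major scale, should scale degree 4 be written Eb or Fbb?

Each scale degree takes a distinct letter name. Degree 4 of a scale on B must use the letter E.
Eb and Fbb are enharmonically the same pitch, but only Eb uses the letter E, so it is the correct spelling here.

Eb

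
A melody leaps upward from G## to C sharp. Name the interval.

Counting letters G–A–B–C gives a fourth.
G##→C# = 4 semitones, 1 narrower than the perfect fourth (5), so diminished.

diminished fourth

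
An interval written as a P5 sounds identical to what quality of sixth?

diminished

A perfect fifth spans 7 semitones.
A sixth spanning 7 semitones is diminished (the major sixth is 9).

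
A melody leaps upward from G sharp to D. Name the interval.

diminished fifth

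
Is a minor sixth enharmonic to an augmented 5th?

Yes

A minor sixth spans 8 semitones; an augmented fifth spans 8.
They are enharmonically equivalent.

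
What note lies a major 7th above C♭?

Bb

A seventh above C lands on the letter B.
A major seventh spans 11 semitones, so Cb moves to pitch class 10. On the letter B that is Bb.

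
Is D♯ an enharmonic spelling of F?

No

Two spellings are enharmonically equivalent only if they share a pitch class.
Here D# → 3, F → 5; 3 ≠ 5, so they are not.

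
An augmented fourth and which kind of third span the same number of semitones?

An augmented fourth spans 6 semitones.
A third spanning 6 semitones is doubly augmented (the major third is 4).

doubly augmented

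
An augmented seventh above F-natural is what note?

E#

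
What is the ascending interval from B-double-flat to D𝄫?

The letter names run B→D, a span of 2 letter steps, so the interval is some kind of third.
Bbb to Dbb is 3 semitones. A major third is 4, so 3 makes it minor.

minor third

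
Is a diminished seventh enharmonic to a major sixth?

A diminished seventh spans 9 semitones; a major sixth spans 9.
They are enharmonically equivalent.

Yes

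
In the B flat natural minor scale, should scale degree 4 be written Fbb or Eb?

Each scale degree takes a distinct letter name. Degree 4 of a scale on B must use the letter E.
Eb and Fbb are enharmonically the same pitch, but only Eb uses the letter E, so it is the correct spelling here.

Eb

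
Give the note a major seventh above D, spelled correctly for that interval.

C#

D up a major seventh is C#, so the target letter is C.
From D, a major seventh is 11 semitones up: C#.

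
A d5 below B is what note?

E#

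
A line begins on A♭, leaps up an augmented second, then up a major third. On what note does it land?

D#

An augmented second up from Ab is B (letter B, 3 semitones up).
A major third up from B is D# (letter D, 4 semitones up).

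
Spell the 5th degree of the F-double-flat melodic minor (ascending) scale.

Degree 5 takes the letter 4 steps above F, which is C.
In melodic minor (ascending), degree 5 sits 7 semitones above the tonic. Fbb + 7 semitones is pitch class 10, spelled on C as Cbb.

Cbb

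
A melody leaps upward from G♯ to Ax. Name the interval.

augmented second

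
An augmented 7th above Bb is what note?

A#

B up a major seventh is A#, so the target letter is A.
From Bb, an augmented seventh is 12 semitones up: A#.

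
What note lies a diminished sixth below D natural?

F##

A sixth below D lands on the letter F.
A diminished sixth spans 7 semitones, so D moves to pitch class 7. On the letter F that is F##.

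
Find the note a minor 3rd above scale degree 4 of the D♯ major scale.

B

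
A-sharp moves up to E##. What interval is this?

augmented fifth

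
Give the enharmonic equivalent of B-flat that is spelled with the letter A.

A#

Bb is pitch class 10. The letter A alone is pitch class 9.
To reach pitch class 10 from A requires an offset of +1 semitone, i.e. sharp: A#.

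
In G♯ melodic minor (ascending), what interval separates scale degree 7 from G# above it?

minor second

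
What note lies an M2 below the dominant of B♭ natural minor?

The dominant of Bb natural minor is F.
A major second (2 semitones) below F lands on the letter E, giving Eb.

Eb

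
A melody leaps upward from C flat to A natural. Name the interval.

augmented sixth

Counting letters C–D–E–F–G–A gives a sixth.
Cb→A = 10 semitones, 1 wider than the major sixth (9), so augmented.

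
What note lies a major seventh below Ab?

A seventh below A lands on the letter B.
A major seventh spans 11 semitones, so Ab moves to pitch class 9. On the letter B that is Bbb.

Bbb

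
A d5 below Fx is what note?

A fifth below F lands on the letter B.
A diminished fifth spans 6 semitones, so F## moves to pitch class 1. On the letter B that is B##.

B##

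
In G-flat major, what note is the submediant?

Eb

The Gb major scale runs Gb Ab Bb Cb Db Eb F.
Degree 6 is Eb.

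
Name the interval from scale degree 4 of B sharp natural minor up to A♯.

perfect fourth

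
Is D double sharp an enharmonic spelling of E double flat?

No

D## is pitch class 4; Ebb is pitch class 2.
The pitch classes differ (4 vs. 2), so they are not enharmonic equivalents.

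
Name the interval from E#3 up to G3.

Counting letters E–F–G gives a third.
E#→G = 2 semitones, 2 narrower than the major third (4), so diminished.

diminished third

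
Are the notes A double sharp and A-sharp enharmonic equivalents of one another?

No

A## is pitch class 11; A# is pitch class 10.
The pitch classes differ (11 vs. 10), so they are not enharmonic equivalents.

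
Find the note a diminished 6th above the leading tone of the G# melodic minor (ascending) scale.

D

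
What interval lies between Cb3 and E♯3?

doubly augmented third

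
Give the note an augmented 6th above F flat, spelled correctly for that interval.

A sixth above F lands on the letter D.
An augmented sixth spans 10 semitones, so Fb moves to pitch class 2. On the letter D that is D.

D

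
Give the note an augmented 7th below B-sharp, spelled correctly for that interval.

A seventh below B lands on the letter C.
An augmented seventh spans 12 semitones, so B# moves to pitch class 0. On the letter C that is C.

C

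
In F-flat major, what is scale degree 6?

The Fb major scale runs Fb Gb Ab Bbb Cb Db Eb.
Degree 6 is Db.

Db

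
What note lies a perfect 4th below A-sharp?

E#

A fourth below A lands on the letter E.
A perfect fourth spans 5 semitones, so A# moves to pitch class 5. On the letter E that is E#.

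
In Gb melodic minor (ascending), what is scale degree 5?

Db

The Gb melodic minor (ascending) scale runs Gb Ab Bbb Cb Db Eb F.
Degree 5 is Db.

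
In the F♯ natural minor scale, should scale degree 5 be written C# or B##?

C#

Each scale degree takes a distinct letter name. Degree 5 of a scale on F must use the letter C.
C# and B## are enharmonically the same pitch, but only C# uses the letter C, so it is the correct spelling here.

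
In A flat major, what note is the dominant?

Degree 5 takes the letter 4 steps above A, which is E.
In major, degree 5 sits 7 semitones above the tonic. Ab + 7 semitones is pitch class 3, spelled on E as Eb.

Eb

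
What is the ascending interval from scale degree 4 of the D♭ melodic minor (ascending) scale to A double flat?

minor second

Scale degree 4 of Db melodic minor (ascending) is Gb.
Gb up to Abb: letters G→A make it a second; 1 semitone makes it minor.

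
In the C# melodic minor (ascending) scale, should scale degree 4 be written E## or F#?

Each scale degree takes a distinct letter name. Degree 4 of a scale on C must use the letter F.
F# and E## are enharmonically the same pitch, but only F# uses the letter F, so it is the correct spelling here.

F#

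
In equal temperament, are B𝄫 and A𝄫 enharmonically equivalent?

No

Two spellings are enharmonically equivalent only if they share a pitch class.
Here Bbb → 9, Abb → 7; 7 ≠ 9, so they are not.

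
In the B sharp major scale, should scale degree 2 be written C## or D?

C##

Each scale degree takes a distinct letter name. Degree 2 of a scale on B must use the letter C.
C## and D are enharmonically the same pitch, but only C## uses the letter C, so it is the correct spelling here.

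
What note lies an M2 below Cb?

C down a major second is Bb, so the target letter is B.
From Cb, a major second is 2 semitones down: Bbb.

Bbb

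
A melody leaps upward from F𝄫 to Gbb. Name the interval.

The letter names run F→G, a span of 1 letter step, so the interval is some kind of second.
Fbb to Gbb is 2 semitones. A major second is 2, so 2 makes it major.

major second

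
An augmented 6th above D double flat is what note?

D up a major sixth is B, so the target letter is B.
From Dbb, an augmented sixth is 10 semitones up: Bb.

Bb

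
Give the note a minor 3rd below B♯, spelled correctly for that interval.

G##

B down a major third is G, so the target letter is G.
From B#, a minor third is 3 semitones down: G##.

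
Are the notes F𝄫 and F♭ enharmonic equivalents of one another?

Fbb is pitch class 3; Fb is pitch class 4.
The pitch classes differ (3 vs. 4), so they are not enharmonic equivalents.

No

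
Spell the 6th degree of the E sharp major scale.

The E# major scale runs E# F## G## A# B# C## D##.
Degree 6 is C##.

C##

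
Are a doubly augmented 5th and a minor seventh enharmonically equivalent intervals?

A doubly augmented fifth spans 9 semitones; a minor seventh spans 10.
The spans differ, so they are not enharmonic equivalents.

No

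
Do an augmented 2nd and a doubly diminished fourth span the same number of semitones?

Yes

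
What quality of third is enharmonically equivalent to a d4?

major

A diminished fourth spans 4 semitones.
A third spanning 4 semitones is major (the major third is 4).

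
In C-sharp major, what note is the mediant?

Degree 3 takes the letter 2 steps above C, which is E.
In major, degree 3 sits 4 semitones above the tonic. C# + 4 semitones is pitch class 5, spelled on E as E#.

E#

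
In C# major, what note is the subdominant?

F#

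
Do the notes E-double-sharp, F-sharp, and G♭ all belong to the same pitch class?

E## is pitch class 6; F# is pitch class 6; Gb is pitch class 6.
All spellings map to pitch class 6, so they are enharmonically equivalent.

Yes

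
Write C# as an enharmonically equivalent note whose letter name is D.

Db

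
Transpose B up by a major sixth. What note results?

G#

A sixth above B lands on the letter G.
A major sixth spans 9 semitones, so B moves to pitch class 8. On the letter G that is G#.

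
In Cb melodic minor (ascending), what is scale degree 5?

Gb

Degree 5 takes the letter 4 steps above C, which is G.
In melodic minor (ascending), degree 5 sits 7 semitones above the tonic. Cb + 7 semitones is pitch class 6, spelled on G as Gb.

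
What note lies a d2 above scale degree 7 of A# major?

Scale degree 7 of A# major is G##.
A diminished second (0 semitones) above G## lands on the letter A, giving A.

A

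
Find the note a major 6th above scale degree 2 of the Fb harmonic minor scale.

Eb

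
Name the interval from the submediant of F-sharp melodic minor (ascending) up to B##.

augmented sixth

The submediant of F# melodic minor (ascending) is D#.
D# up to B##: letters D→B make it a sixth; 10 semitones makes it augmented.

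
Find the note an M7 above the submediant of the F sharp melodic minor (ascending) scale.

C##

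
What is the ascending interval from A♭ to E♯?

doubly augmented fifth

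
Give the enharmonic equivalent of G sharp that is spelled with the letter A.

Ab

G# is pitch class 8. The letter A alone is pitch class 9.
To reach pitch class 8 from A requires an offset of -1 semitone, i.e. flat: Ab.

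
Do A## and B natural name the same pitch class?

Yes

A## = pitch class 11 and B = pitch class 11 — the same pitch class, so they are enharmonic equivalents.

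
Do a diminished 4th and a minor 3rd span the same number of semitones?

A diminished fourth spans 4 semitones; a minor third spans 3.
The spans differ, so they are not enharmonic equivalents.

No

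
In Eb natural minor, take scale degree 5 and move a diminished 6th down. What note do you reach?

Scale degree 5 of Eb natural minor is Bb.
A diminished sixth (7 semitones) below Bb lands on the letter D, giving D#.

D#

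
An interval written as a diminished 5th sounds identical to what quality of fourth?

augmented

A diminished fifth spans 6 semitones.
A fourth spanning 6 semitones is augmented (the perfect fourth is 5).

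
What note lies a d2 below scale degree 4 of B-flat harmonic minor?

D#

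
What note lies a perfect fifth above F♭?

Cb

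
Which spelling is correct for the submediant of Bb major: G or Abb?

Each scale degree takes a distinct letter name. Degree 6 of a scale on B must use the letter G.
G and Abb are enharmonically the same pitch, but only G uses the letter G, so it is the correct spelling here.

G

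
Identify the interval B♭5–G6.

major sixth

The letter names run B→G, a span of 5 letter steps, so the interval is some kind of sixth.
Bb to G is 9 semitones. A major sixth is 9, so 9 makes it major.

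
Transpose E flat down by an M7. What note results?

Fb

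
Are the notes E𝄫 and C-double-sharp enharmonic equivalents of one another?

Yes

Ebb is pitch class 2; C## is pitch class 2.
All spellings map to pitch class 2, so they are enharmonically equivalent.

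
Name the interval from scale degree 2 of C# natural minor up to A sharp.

perfect fifth

Scale degree 2 of C# natural minor is D#.
D# up to A#: letters D→A make it a fifth; 7 semitones makes it perfect.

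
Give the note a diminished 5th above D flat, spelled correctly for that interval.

Abb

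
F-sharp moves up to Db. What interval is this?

diminished sixth

The letter names run F→D, a span of 5 letter steps, so the interval is some kind of sixth.
F# to Db is 7 semitones. A major sixth is 9, so 7 makes it diminished.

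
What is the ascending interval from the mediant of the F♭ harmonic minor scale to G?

augmented seventh

The mediant of Fb harmonic minor is Abb.
Abb up to G: letters A→G make it a seventh; 12 semitones makes it augmented.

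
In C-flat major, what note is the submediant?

Ab

Degree 6 takes the letter 5 steps above C, which is A.
In major, degree 6 sits 9 semitones above the tonic. Cb + 9 semitones is pitch class 8, spelled on A as Ab.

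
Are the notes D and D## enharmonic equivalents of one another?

No

D is pitch class 2; D## is pitch class 4.
The pitch classes differ (2 vs. 4), so they are not enharmonic equivalents.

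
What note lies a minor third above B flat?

B up a major third is D#, so the target letter is D.
From Bb, a minor third is 3 semitones up: Db.

Db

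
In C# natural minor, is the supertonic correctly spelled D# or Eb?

D#

Each scale degree takes a distinct letter name. Degree 2 of a scale on C must use the letter D.
D# and Eb are enharmonically the same pitch, but only D# uses the letter D, so it is the correct spelling here.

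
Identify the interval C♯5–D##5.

Counting letters C–D gives a second.
C#→D## = 3 semitones, 1 wider than the major second (2), so augmented.

augmented second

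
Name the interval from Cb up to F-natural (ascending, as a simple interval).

The letter names run C→F, a span of 3 letter steps, so the interval is some kind of fourth.
Cb to F is 6 semitones. A perfect fourth is 5, so 6 makes it augmented.

augmented fourth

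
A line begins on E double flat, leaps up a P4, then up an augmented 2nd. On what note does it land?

Bb

A perfect fourth up from Ebb is Abb (letter A, 5 semitones up).
An augmented second up from Abb is Bb (letter B, 3 semitones up).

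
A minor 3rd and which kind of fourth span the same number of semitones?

doubly diminished

A minor third spans 3 semitones.
A fourth spanning 3 semitones is doubly diminished (the perfect fourth is 5).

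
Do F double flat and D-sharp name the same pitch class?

Yes

Fbb = pitch class 3 and D# = pitch class 3 — the same pitch class, so they are enharmonic equivalents.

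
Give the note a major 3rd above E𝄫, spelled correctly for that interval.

A third above E lands on the letter G.
A major third spans 4 semitones, so Ebb moves to pitch class 6. On the letter G that is Gb.

Gb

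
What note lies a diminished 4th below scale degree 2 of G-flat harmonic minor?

Scale degree 2 of Gb harmonic minor is Ab.
A diminished fourth (4 semitones) below Ab lands on the letter E, giving E.

E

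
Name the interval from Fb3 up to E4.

augmented seventh

The letter names run F→E, a span of 6 letter steps, so the interval is some kind of seventh.
Fb to E is 12 semitones. A major seventh is 11, so 12 makes it augmented.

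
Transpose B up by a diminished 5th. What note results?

A fifth above B lands on the letter F.
A diminished fifth spans 6 semitones, so B moves to pitch class 5. On the letter F that is F.

F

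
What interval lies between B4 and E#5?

Counting letters B–C–D–E gives a fourth.
B→E# = 6 semitones, 1 wider than the perfect fourth (5), so augmented.

augmented fourth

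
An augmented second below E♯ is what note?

D

E down a major second is D, so the target letter is D.
From E#, an augmented second is 3 semitones down: D.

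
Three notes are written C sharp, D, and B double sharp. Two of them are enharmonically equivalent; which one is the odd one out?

In 12-tone equal temperament, enharmonic equivalents share a pitch class. C# is pitch class 1; D is pitch class 2; B## is pitch class 1.
C# and B## share pitch class 1, while D is pitch class 2.

D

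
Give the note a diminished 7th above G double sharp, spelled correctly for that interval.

F#

G up a major seventh is F#, so the target letter is F.
From G##, a diminished seventh is 9 semitones up: F#.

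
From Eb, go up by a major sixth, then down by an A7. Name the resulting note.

A major sixth up from Eb is C (letter C, 9 semitones up).
An augmented seventh down from C is Dbb (letter D, 12 semitones down).

Dbb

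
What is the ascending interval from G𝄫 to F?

Counting letters G–A–B–C–D–E–F gives a seventh.
Gbb→F = 12 semitones, 1 wider than the major seventh (11), so augmented.

augmented seventh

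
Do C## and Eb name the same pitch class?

No

Two spellings are enharmonically equivalent only if they share a pitch class.
Here C## → 2, Eb → 3; 2 ≠ 3, so they are not.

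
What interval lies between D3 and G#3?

augmented fourth

Counting letters D–E–F–G gives a fourth.
D→G# = 6 semitones, 1 wider than the perfect fourth (5), so augmented.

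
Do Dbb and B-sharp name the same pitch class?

Yes

Dbb is pitch class 0; B# is pitch class 0.
All spellings map to pitch class 0, so they are enharmonically equivalent.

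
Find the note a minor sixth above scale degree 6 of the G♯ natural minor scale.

C

Scale degree 6 of G# natural minor is E.
A minor sixth (8 semitones) above E lands on the letter C, giving C.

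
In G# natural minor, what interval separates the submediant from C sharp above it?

The submediant of G# natural minor is E.
E up to C#: letters E→C make it a sixth; 9 semitones makes it major.

major sixth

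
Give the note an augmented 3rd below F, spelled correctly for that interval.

Dbb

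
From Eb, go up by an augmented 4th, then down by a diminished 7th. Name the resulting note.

B#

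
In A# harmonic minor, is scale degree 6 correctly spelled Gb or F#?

Each scale degree takes a distinct letter name. Degree 6 of a scale on A must use the letter F.
F# and Gb are enharmonically the same pitch, but only F# uses the letter F, so it is the correct spelling here.

F#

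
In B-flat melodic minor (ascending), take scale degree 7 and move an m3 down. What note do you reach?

F#

Scale degree 7 of Bb melodic minor (ascending) is A.
A minor third (3 semitones) below A lands on the letter F, giving F#.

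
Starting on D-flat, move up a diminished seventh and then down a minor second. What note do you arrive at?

Bbb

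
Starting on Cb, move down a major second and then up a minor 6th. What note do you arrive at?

A major second down from Cb is Bbb (letter B, 2 semitones down).
A minor sixth up from Bbb is Gbb (letter G, 8 semitones up).

Gbb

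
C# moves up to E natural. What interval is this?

minor third

The letter names run C→E, a span of 2 letter steps, so the interval is some kind of third.
C# to E is 3 semitones. A major third is 4, so 3 makes it minor.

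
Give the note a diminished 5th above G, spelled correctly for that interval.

Db

A fifth above G lands on the letter D.
A diminished fifth spans 6 semitones, so G moves to pitch class 1. On the letter D that is Db.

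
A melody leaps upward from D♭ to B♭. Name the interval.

major sixth

The letter names run D→B, a span of 5 letter steps, so the interval is some kind of sixth.
Db to Bb is 9 semitones. A major sixth is 9, so 9 makes it major.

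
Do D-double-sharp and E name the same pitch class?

D## is pitch class 4; E is pitch class 4.
All spellings map to pitch class 4, so they are enharmonically equivalent.

Yes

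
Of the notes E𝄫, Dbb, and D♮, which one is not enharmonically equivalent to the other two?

In 12-tone equal temperament, enharmonic equivalents share a pitch class. Ebb is pitch class 2; Dbb is pitch class 0; D is pitch class 2.
Ebb and D share pitch class 2, while Dbb is pitch class 0.

Dbb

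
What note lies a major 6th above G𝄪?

E##

A sixth above G lands on the letter E.
A major sixth spans 9 semitones, so G## moves to pitch class 6. On the letter E that is E##.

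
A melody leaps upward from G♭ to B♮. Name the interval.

augmented third

The letter names run G→B, a span of 2 letter steps, so the interval is some kind of third.
Gb to B is 5 semitones. A major third is 4, so 5 makes it augmented.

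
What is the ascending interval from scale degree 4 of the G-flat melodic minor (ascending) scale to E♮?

augmented third

Scale degree 4 of Gb melodic minor (ascending) is Cb.
Cb up to E: letters C→E make it a third; 5 semitones makes it augmented.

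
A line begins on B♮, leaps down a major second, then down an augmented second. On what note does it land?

A major second down from B is A (letter A, 2 semitones down).
An augmented second down from A is Gb (letter G, 3 semitones down).

Gb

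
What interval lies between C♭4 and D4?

The letter names run C→D, a span of 1 letter step, so the interval is some kind of second.
Cb to D is 3 semitones. A major second is 2, so 3 makes it augmented.

augmented second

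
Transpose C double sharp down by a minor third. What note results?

A##

A third below C lands on the letter A.
A minor third spans 3 semitones, so C## moves to pitch class 11. On the letter A that is A##.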